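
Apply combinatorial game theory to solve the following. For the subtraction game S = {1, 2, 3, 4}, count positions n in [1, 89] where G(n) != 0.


Subtraction set S = {1, 2, 3, 4}, so G(n) = n mod 5.
G(n) = 0 when n is a multiple of 5.
Multiples of 5 in [1, 89]: 17
N-positions (nonzero Grundy) = 89 - 17 = 72

72


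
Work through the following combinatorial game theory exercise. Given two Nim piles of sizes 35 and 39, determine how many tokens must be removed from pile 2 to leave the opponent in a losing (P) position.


Piles: 35 and 39
Current XOR: 35 XOR 39 = 4 (non-zero, so this is an N-position).
To make the XOR zero, we need to find a move that balances the piles.
For pile 2 (size 39): target = 39 XOR 4 = 35
We reduce pile 2 from 39 to 35.
Tokens removed: 39 - 35 = 4
Verification: 35 XOR 35 = 0

4


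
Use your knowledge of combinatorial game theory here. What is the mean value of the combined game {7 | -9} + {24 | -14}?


G1 = {7 | -9}, G2 = {24 | -14}
Each is a switch {a | b} with numbers a > b; its mean value is (a + b)/2, and mean value is additive over game sums: m(G1 + G2) = m(G1) + m(G2).
Mean of G1 = (7 + (-9))/2 = -2/2 = -1
Mean of G2 = (24 + (-14))/2 = 10/2 = 5
Mean of G1 + G2 = -1 + 5 = 4

4


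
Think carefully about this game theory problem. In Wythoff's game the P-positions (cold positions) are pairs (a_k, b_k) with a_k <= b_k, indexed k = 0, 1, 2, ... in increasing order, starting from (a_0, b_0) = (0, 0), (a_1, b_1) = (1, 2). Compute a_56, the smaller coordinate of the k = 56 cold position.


By Wythoff's theorem, a_k = floor(k * phi) and b_k = floor(k * phi^2) = a_k + k, where phi = (1 + sqrt(5))/2 is the golden ratio.
phi = (1 + sqrt(5))/2 = 1.618034
k = 56
k * phi = 56 * 1.618034 = 90.609903
a_56 = floor(k * phi) = 90

90


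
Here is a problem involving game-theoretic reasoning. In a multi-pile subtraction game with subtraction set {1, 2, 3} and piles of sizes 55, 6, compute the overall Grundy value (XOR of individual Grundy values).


Subtraction set: {1, 2, 3}
For this subtraction set, G(n) = n mod 4 (period = max + 1 = 4).
Pile 1 (size 55): G(55) = 55 mod 4 = 3
Pile 2 (size 6): G(6) = 6 mod 4 = 2
Total Grundy value = XOR of all: 3 XOR 2 = 1

1


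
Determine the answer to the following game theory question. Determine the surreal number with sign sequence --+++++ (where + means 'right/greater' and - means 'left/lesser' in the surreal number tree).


Sign expansion: --+++++
Rule: track bounds (lo, hi), initially (-inf, +inf). On '+', the current value becomes lo and we move to the simplest number in (value, hi): value + 1 if hi = +inf, otherwise the midpoint (value + hi)/2. On '-', the current value becomes hi and we move to value - 1 if lo = -inf, otherwise the midpoint (lo + value)/2.
Start at 0.
Step 1: sign = -, move left. Bounds: (-inf, 0). Value = -1
Step 2: sign = -, move left. Bounds: (-inf, -1). Value = -2
Step 3: sign = +, move right. Bounds: (-2, -1). Value = -3/2
Step 4: sign = +, move right. Bounds: (-3/2, -1). Value = -5/4
Step 5: sign = +, move right. Bounds: (-5/4, -1). Value = -9/8
Step 6: sign = +, move right. Bounds: (-9/8, -1). Value = -17/16
Step 7: sign = +, move right. Bounds: (-17/16, -1). Value = -33/32
The surreal number with sign expansion --+++++ is -33/32.

-33/32


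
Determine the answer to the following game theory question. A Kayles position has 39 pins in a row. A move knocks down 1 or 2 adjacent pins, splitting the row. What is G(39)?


Kayles: a move removes 1 or 2 adjacent pins from a contiguous row.
Removing pins from a row of k leaves two independent rows (a, b) with a + b = k - 1 (one pin) or a + b = k - 2 (two pins); an end removal gives a = 0.
By Sprague-Grundy, G(k) = mex{ G(a) XOR G(b) } over all these splits. G(0) = 0.
G(1): splits (0,0):0^0=0 -> mex({0}) = 1
G(2): splits (0,1):0^1=1 (0,0):0^0=0 -> mex({0, 1}) = 2
G(3): splits (0,2):0^2=2 (1,1):1^1=0 (0,1):0^1=1 -> mex({0, 1, 2}) = 3
G(4): splits (0,3):0^3=3 (1,2):1^2=3 (0,2):0^2=2 (1,1):1^1=0 -> mex({0, 2, 3}) = 1
G(5): splits (0,4):0^1=1 (1,3):1^3=2 (2,2):2^2=0 (0,3):0^3=3 (1,2):1^2=3 -> mex({0, 1, 2, 3}) = 4
G(6) = mex({0, 1, 2, 4}) = 3
G(7) = mex({0, 1, 3, 4, 5}) = 2
G(8) = mex({0, 2, 3, 5, 6}) = 1
G(9) = mex({0, 1, 2, 3, 6, 7}) = 4
G(10) = mex({0, 1, 3, 4, 5, 7}) = 2
G(11) = mex({0, 1, 2, 3, 4, 5}) = 6
G(12) = mex({0, 1, 2, 3, 5, 6, 7}) = 4
G(13) = mex({0, 2, 3, 4, 6, 7}) = 1
G(14) = mex({0, 1, 4, 5, 6, 7}) = 2
G(15) = mex({0, 1, 2, 3, 4, 5, 6}) = 7
G(16) = mex({0, 2, 3, 5, 6, 7}) = 1
G(17) = mex({0, 1, 2, 3, 5, 6, 7}) = 4
G(18) = mex({0, 1, 2, 4, 5, 6}) = 3
G(19) = mex({0, 1, 3, 4, 5, 7}) = 2
G(20) = mex({0, 2, 3, 4, 5, 6, 7}) = 1
G(21) = mex({0, 1, 2, 3, 5, 6, 7}) = 4
G(22) = mex({0, 1, 2, 3, 4, 5, 7}) = 6
G(23) = mex({0, 1, 2, 3, 4, 5, 6}) = 7
G(24) = mex({0, 1, 2, 3, 5, 6, 7}) = 4
G(25) = mex({0, 2, 3, 4, 6, 7}) = 1
G(26) = mex({0, 1, 3, 4, 5, 6, 7}) = 2
G(27) = mex({0, 1, 2, 3, 4, 5, 6, 7}) = 8
G(28) = mex({0, 1, 2, 3, 4, 6, 7, 8}) = 5
G(29) = mex({0, 1, 2, 3, 5, 6, 7, 8, 9}) = 4
G(30) = mex({0, 1, 2, 3, 4, 5, 6, 9, 10}) = 7
G(31) = mex({0, 1, 3, 4, 5, 7, 10, 11}) = 2
G(32) = mex({0, 2, 3, 4, 5, 6, 7, 9, 11}) = 1
G(33) = mex({0, 1, 2, 3, 4, 5, 6, 7, 9, 12}) = 8
G(34) = mex({0, 1, 2, 3, 4, 5, 7, 8, 11, 12}) = 6
G(35) = mex({0, 1, 2, 3, 4, 5, 6, 8, 9, 10, 11}) = 7
G(36) = mex({0, 1, 2, 3, 5, 6, 7, 9, 10}) = 4
G(37) = mex({0, 2, 3, 4, 6, 7, 9, 10, 11, 12}) = 1
G(38) = mex({0, 1, 3, 4, 5, 6, 7, 9, 10, 11, 12}) = 2
G(39) = mex({0, 1, 2, 4, 5, 6, 7, 9, 10, 12, 14}) = 3
Therefore G(39) = 3.

3


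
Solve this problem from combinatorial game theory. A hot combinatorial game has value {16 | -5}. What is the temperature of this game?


The game is {16 | -5}, a switch {a | b} with numbers a > b.
Cooling {a | b} by t gives {a - t | b + t}, which stops being hot when a - t = b + t, i.e. at t = (a - b)/2. So the temperature of a switch is (a - b)/2.
Temperature = (Left option - Right option) / 2
= (16 - (-5)) / 2
= 21 / 2
= 21/2

21/2


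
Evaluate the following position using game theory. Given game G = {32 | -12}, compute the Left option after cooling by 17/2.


Original game: {32 | -12} (a switch {a | b} with a > b).
Cooling by t (for t below the temperature (a - b)/2 = 22) taxes each move by t: {a | b} cooled by t is {a - t | b + t}.
Cooling amount: t = 17/2
Cooled Left option: 32 - 17/2 = 47/2
Cooled Right option: -12 + 17/2 = -7/2
Cooled game: {47/2 | -7/2}
Left option = 47/2

47/2


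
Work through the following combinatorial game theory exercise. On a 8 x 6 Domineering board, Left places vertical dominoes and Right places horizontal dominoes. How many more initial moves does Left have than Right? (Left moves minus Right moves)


Board is 8 x 6 (rows x cols).
Left (vertical) placements: (rows-1) * cols = 7 * 6 = 42
Right (horizontal) placements: rows * (cols-1) = 8 * 5 = 40
Advantage = Left - Right = 42 - 40 = 2

2


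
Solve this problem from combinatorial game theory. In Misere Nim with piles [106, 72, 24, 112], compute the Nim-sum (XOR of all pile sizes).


We need the XOR (exclusive or) of all pile sizes.
After XOR-ing pile 1 (size 106): 0 XOR 106 = 106
After XOR-ing pile 2 (size 72): 106 XOR 72 = 34
After XOR-ing pile 3 (size 24): 34 XOR 24 = 58
After XOR-ing pile 4 (size 112): 58 XOR 112 = 74
The Nim-value of this position is 74.

74


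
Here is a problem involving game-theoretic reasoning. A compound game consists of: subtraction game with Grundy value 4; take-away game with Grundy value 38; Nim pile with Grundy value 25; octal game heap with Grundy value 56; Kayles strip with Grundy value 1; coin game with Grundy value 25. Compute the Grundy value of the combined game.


By the Sprague-Grundy theorem, the Grundy value of a sum of games is the XOR of individual Grundy values.
subtraction game: Grundy value = 4. Running XOR: 0 XOR 4 = 4
take-away game: Grundy value = 38. Running XOR: 4 XOR 38 = 34
Nim pile: Grundy value = 25. Running XOR: 34 XOR 25 = 59
octal game heap: Grundy value = 56. Running XOR: 59 XOR 56 = 3
Kayles strip: Grundy value = 1. Running XOR: 3 XOR 1 = 2
coin game: Grundy value = 25. Running XOR: 2 XOR 25 = 27
The combined Grundy value is 27.

27


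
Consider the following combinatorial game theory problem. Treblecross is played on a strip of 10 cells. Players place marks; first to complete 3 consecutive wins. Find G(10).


Treblecross: place X on empty cells; 3-in-a-row wins.
Playing within two cells of an existing X lets the opponent win at once, so sensible play treats the cells i-2..i+2 around each X as dead. The player left with no safe cell loses, so this is a normal-play take-away game on strips of safe cells.
Placing X at cell i (0-indexed) of a strip of k safe cells leaves independent strips of sizes max(0, i-2) and max(0, k-i-3). Hence G(k) = mex{ G(max(0,i-2)) XOR G(max(0,k-i-3)) : 0 <= i < k }, with G(0) = 0.
G(1): splits (0,0):0^0=0 -> mex({0}) = 1
G(2): splits (0,0):0^0=0 -> mex({0}) = 1
G(3): splits (0,0):0^0=0 -> mex({0}) = 1
G(4): splits (0,1):0^1=1 (0,0):0^0=0 -> mex({0, 1}) = 2
G(5): splits (0,2):0^1=1 (0,1):0^1=1 (0,0):0^0=0 -> mex({0, 1}) = 2
G(6) = mex({1}) = 0
G(7) = mex({0, 1, 2}) = 3
G(8) = mex({0, 1, 2}) = 3
G(9) = mex({0, 2}) = 1
G(10) = mex({0, 2, 3}) = 1
Therefore G(10) = 1.

1


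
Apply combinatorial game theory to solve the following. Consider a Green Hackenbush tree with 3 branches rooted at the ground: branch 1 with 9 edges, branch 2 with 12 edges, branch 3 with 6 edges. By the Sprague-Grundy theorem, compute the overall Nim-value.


The tree has 3 branches from the ground vertex.
In Green Hackenbush, the Nim-value of a simple path of length k is k.
Branch 1: length 9, Nim-value = 9
Branch 2: length 12, Nim-value = 12
Branch 3: length 6, Nim-value = 6
Total Nim-value = XOR of all branch values:
0 XOR 9 = 9
9 XOR 12 = 5
5 XOR 6 = 3
Nim-value of the tree = 3

3


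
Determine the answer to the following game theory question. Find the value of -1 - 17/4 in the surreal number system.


x = -1, y = 17/4
Converting to common denominator: 4
x = -4/4, y = 17/4
x - y = -1 - 17/4 = -21/4

-21/4


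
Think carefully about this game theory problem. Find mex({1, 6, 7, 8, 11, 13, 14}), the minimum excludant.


Set = {1, 6, 7, 8, 11, 13, 14}
0 is NOT in the set. This is the mex.
mex = 0

0


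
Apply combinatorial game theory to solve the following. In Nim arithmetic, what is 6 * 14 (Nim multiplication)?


Nim multiplication is bilinear over XOR: (u XOR v) * w = (u*w) XOR (v*w).
So we split each operand into its bit components and XOR the pairwise Nim products.
6 = 2 + 4 (as XOR of powers of 2).
14 = 2 + 4 + 8 (as XOR of powers of 2).
Using the standard Nim-product table on single bits:
  2*2 = 3,   2*4 = 8,   2*8 = 12,
  4*4 = 6,   4*8 = 11,  8*8 = 13,
and  1*x = x (identity), k*l = l*k (commutative).
Pairwise Nim products:
  2 * 2 = 3
  2 * 4 = 8
  2 * 8 = 12
  4 * 2 = 8
  4 * 4 = 6
  4 * 8 = 11
XOR them: 3 XOR 8 XOR 12 XOR 8 XOR 6 XOR 11 = 2.
Result: 6 * 14 = 2 (in Nim).

2


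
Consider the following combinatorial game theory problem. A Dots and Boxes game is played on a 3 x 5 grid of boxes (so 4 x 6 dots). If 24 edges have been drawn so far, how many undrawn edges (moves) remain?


Grid: 3 x 5 boxes, i.e. 4 rows and 6 columns of dots.
Horizontal edges: (rows + 1) * cols = 4 * 5 = 20
Vertical edges: rows * (cols + 1) = 3 * 6 = 18
Total edges: 20 + 18 = 38
Edges drawn: 24
Remaining: 38 - 24 = 14

14


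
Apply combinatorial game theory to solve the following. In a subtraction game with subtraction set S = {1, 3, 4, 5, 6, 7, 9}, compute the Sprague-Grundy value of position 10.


The subtraction set is S = {1, 3, 4, 5, 6, 7, 9}.
G(k) = mex{ G(k - s) : s in S, s <= k }. We compute iteratively: G(0) = 0.
G(1) = mex({0}) = 1
G(2) = mex({1}) = 0
G(3) = mex({0}) = 1
G(4) = mex({0, 1}) = 2
G(5) = mex({0, 1, 2}) = 3
G(6) = mex({0, 1, 3}) = 2
G(7) = mex({0, 1, 2}) = 3
G(8) = mex({0, 1, 2, 3}) = 4
G(9) = mex({0, 1, 2, 3, 4}) = 5
G(10) = mex({1, 2, 3, 5}) = 0
Therefore G(10) = 0.

0


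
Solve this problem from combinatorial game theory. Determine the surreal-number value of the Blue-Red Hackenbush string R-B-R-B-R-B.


Edges (from ground): R-B-R-B-R-B
By Berlekamp's sign-expansion rule, a Blue-Red Hackenbush stalk has the value of the surreal number whose sign sequence is the edge sequence with B -> + and R -> -.
Sign sequence: -+-+-+
Trace the sign expansion in the surreal number tree, starting from 0:
Edge 1: R (sign -) -> bounds (-inf, 0), value = -1
Edge 2: B (sign +) -> bounds (-1, 0), value = -1/2
Edge 3: R (sign -) -> bounds (-1, -1/2), value = -3/4
Edge 4: B (sign +) -> bounds (-3/4, -1/2), value = -5/8
Edge 5: R (sign -) -> bounds (-3/4, -5/8), value = -11/16
Edge 6: B (sign +) -> bounds (-11/16, -5/8), value = -21/32
Game value = -21/32

-21/32


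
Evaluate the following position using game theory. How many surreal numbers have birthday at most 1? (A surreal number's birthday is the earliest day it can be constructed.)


Day 0: {|} = 0 is born. Count = 1.
Day n: the number of surreal numbers born by day n is 2^(n+1) - 1.
By day 0: 2^1 - 1 = 1
By day 1: 2^2 - 1 = 3
By day 1: 3 surreal numbers.

3


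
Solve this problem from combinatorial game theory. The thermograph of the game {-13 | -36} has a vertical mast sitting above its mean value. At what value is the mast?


Game = {-13 | -36}, a switch {a | b} with numbers a > b.
Its thermograph has left wall a - t and right wall b + t, which meet at t = (a - b)/2, where both equal (a + b)/2. So the mast (mean value) is at (a + b)/2.
Mean = (-13 + (-36))/2 = -49/2 = -49/2

-49/2


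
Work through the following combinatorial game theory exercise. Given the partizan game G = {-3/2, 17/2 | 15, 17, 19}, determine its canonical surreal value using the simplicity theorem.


Left options: {-3/2, 17/2}, max = 17/2
Right options: {15, 17, 19}, min = 15
All options are numbers and max(Left) < min(Right), so by the simplicity theorem the value is the simplest (earliest-born) number strictly between 17/2 and 15.
Integers 9 through 14 all lie strictly between 17/2 and 15.
Among integers, the simplest (lowest birthday = smallest |n|; 0 is born on day 0, +-n on day n) is 9.
No non-integer in the interval can be simpler: if x is a non-integer in the interval, then floor(x) or ceil(x) also lies in the interval (the interval contains an integer), and both are proper prefixes of x's sign expansion, i.e. born earlier. So the game value is 9.
Game value = 9

9


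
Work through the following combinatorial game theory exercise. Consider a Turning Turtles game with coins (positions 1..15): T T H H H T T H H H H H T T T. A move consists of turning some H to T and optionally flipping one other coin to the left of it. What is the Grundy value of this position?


Coins: T T H H H T T H H H H H T T T
Key fact: a single head at position k behaves exactly like a Nim heap of size k (turning it to T and optionally flipping a coin at j < k corresponds to moving the heap from k to j, or to 0), and heads combine as a disjunctive sum (two heads at the same place would cancel, matching j XOR j = 0). So the Nim-value is the XOR of the 1-indexed positions of the heads.
Face-up positions (1-indexed): [3, 4, 5, 8, 9, 10, 11, 12]
XOR 0 with 3: 0 XOR 3 = 3
XOR 3 with 4: 3 XOR 4 = 7
XOR 7 with 5: 7 XOR 5 = 2
XOR 2 with 8: 2 XOR 8 = 10
XOR 10 with 9: 10 XOR 9 = 3
XOR 3 with 10: 3 XOR 10 = 9
XOR 9 with 11: 9 XOR 11 = 2
XOR 2 with 12: 2 XOR 12 = 14
Nim-value = 14

14


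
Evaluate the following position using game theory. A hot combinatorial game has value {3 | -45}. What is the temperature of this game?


The game is {3 | -45}, a switch {a | b} with numbers a > b.
Cooling {a | b} by t gives {a - t | b + t}, which stops being hot when a - t = b + t, i.e. at t = (a - b)/2. So the temperature of a switch is (a - b)/2.
Temperature = (Left option - Right option) / 2
= (3 - (-45)) / 2
= 48 / 2
= 24

24


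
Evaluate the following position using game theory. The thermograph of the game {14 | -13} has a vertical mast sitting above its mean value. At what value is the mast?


Game = {14 | -13}, a switch {a | b} with numbers a > b.
Its thermograph has left wall a - t and right wall b + t, which meet at t = (a - b)/2, where both equal (a + b)/2. So the mast (mean value) is at (a + b)/2.
Mean = (14 + (-13))/2 = 1/2 = 1/2

1/2


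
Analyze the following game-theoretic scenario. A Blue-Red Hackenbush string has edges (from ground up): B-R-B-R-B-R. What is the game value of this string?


Edges (from ground): B-R-B-R-B-R
By Berlekamp's sign-expansion rule, a Blue-Red Hackenbush stalk has the value of the surreal number whose sign sequence is the edge sequence with B -> + and R -> -.
Sign sequence: +-+-+-
Trace the sign expansion in the surreal number tree, starting from 0:
Edge 1: B (sign +) -> bounds (0, +inf), value = 1
Edge 2: R (sign -) -> bounds (0, 1), value = 1/2
Edge 3: B (sign +) -> bounds (1/2, 1), value = 3/4
Edge 4: R (sign -) -> bounds (1/2, 3/4), value = 5/8
Edge 5: B (sign +) -> bounds (5/8, 3/4), value = 11/16
Edge 6: R (sign -) -> bounds (5/8, 11/16), value = 21/32
Game value = 21/32

21/32


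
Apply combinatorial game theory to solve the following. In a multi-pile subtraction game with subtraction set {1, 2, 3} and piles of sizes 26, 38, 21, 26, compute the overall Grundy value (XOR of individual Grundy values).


Subtraction set: {1, 2, 3}
For this subtraction set, G(n) = n mod 4 (period = max + 1 = 4).
Pile 1 (size 26): G(26) = 26 mod 4 = 2
Pile 2 (size 38): G(38) = 38 mod 4 = 2
Pile 3 (size 21): G(21) = 21 mod 4 = 1
Pile 4 (size 26): G(26) = 26 mod 4 = 2
Total Grundy value = XOR of all: 2 XOR 2 XOR 1 XOR 2 = 3

3


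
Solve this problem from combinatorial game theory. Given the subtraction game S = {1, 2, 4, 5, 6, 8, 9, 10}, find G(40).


The subtraction set is S = {1, 2, 4, 5, 6, 8, 9, 10}.
G(k) = mex{ G(k - s) : s in S, s <= k }. We compute iteratively: G(0) = 0.
G(1) = mex({0}) = 1
G(2) = mex({0, 1}) = 2
G(3) = mex({1, 2}) = 0
G(4) = mex({0, 2}) = 1
G(5) = mex({0, 1}) = 2
G(6) = mex({0, 1, 2}) = 3
G(7) = mex({0, 1, 2, 3}) = 4
G(8) = mex({0, 1, 2, 3, 4}) = 5
G(9) = mex({0, 1, 2, 4, 5}) = 3
G(10) = mex({0, 1, 2, 3, 5}) = 4
G(11) = mex({0, 1, 2, 3, 4}) = 5
G(12) = mex({0, 1, 2, 3, 4, 5}) = 6
G(13) = mex({0, 1, 2, 3, 4, 5, 6}) = 7
G(14) = mex({1, 2, 3, 4, 5, 6, 7}) = 0
G(15) = mex({0, 2, 3, 4, 5, 7}) = 1
G(16) = mex({0, 1, 3, 4, 5, 6}) = 2
G(17) = mex({1, 2, 3, 4, 5, 6, 7}) = 0
G(18) = mex({0, 2, 3, 4, 5, 6, 7}) = 1
G(19) = mex({0, 1, 3, 4, 5, 7}) = 2
G(20) = mex({0, 1, 2, 4, 5, 6}) = 3
G(21) = mex({0, 1, 2, 3, 5, 6, 7}) = 4
G(22) = mex({0, 1, 2, 3, 4, 6, 7}) = 5
G(23) = mex({0, 1, 2, 4, 5, 7}) = 3
Observe that G(14)..G(23) = 0, 1, 2, 0, 1, 2, 3, 4, 5, 3 repeats G(0)..G(9) = 0, 1, 2, 0, 1, 2, 3, 4, 5, 3.
For k >= max(S) = 10, G(k) is determined by the previous 10 values G(k-10)..G(k-1); a window of 10 consecutive values has recurred shifted by 14, so by induction G(k + 14) = G(k) for all k >= 0: the sequence is periodic from the start with period 14.
One period: G(0..13) = 0, 1, 2, 0, 1, 2, 3, 4, 5, 3, 4, 5, 6, 7.
40 mod 14 = 12, so G(40) = G(12) = 6.

6


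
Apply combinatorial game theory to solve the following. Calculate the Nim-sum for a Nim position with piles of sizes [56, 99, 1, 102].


We need the XOR (exclusive or) of all pile sizes.
After XOR-ing pile 1 (size 56): 0 XOR 56 = 56
After XOR-ing pile 2 (size 99): 56 XOR 99 = 91
After XOR-ing pile 3 (size 1): 91 XOR 1 = 90
After XOR-ing pile 4 (size 102): 90 XOR 102 = 60
The Nim-value of this position is 60.

60


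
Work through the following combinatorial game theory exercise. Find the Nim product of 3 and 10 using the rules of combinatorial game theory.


Nim multiplication is bilinear over XOR: (u XOR v) * w = (u*w) XOR (v*w).
So we split each operand into its bit components and XOR the pairwise Nim products.
3 = 1 + 2 (as XOR of powers of 2).
10 = 2 + 8 (as XOR of powers of 2).
Using the standard Nim-product table on single bits:
  2*2 = 3,   2*4 = 8,   2*8 = 12,
  4*4 = 6,   4*8 = 11,  8*8 = 13,
and  1*x = x (identity), k*l = l*k (commutative).
Pairwise Nim products:
  1 * 2 = 2
  1 * 8 = 8
  2 * 2 = 3
  2 * 8 = 12
XOR them: 2 XOR 8 XOR 3 XOR 12 = 5.
Result: 3 * 10 = 5 (in Nim).

5


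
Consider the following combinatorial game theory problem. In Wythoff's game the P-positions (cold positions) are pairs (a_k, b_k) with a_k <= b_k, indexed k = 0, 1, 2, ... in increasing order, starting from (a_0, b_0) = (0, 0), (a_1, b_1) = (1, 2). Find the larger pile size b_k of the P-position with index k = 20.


By Wythoff's theorem, a_k = floor(k * phi) and b_k = floor(k * phi^2) = a_k + k, where phi = (1 + sqrt(5))/2 is the golden ratio.
phi = (1 + sqrt(5))/2 = 1.618034
phi^2 = phi + 1 = 2.618034
k = 20
k * phi^2 = 20 * 2.618034 = 52.360680
b_20 = floor(k * phi^2) = 52 (check: a_20 + k = 32 + 20 = 52)

52


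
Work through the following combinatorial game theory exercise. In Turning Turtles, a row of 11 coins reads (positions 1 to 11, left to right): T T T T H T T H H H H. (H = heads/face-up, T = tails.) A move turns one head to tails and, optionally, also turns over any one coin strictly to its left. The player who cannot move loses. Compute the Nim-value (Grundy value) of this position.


Coins: T T T T H T T H H H H
Key fact: a single head at position k behaves exactly like a Nim heap of size k (turning it to T and optionally flipping a coin at j < k corresponds to moving the heap from k to j, or to 0), and heads combine as a disjunctive sum (two heads at the same place would cancel, matching j XOR j = 0). So the Nim-value is the XOR of the 1-indexed positions of the heads.
Face-up positions (1-indexed): [5, 8, 9, 10, 11]
XOR 0 with 5: 0 XOR 5 = 5
XOR 5 with 8: 5 XOR 8 = 13
XOR 13 with 9: 13 XOR 9 = 4
XOR 4 with 10: 4 XOR 10 = 14
XOR 14 with 11: 14 XOR 11 = 5
Nim-value = 5

5


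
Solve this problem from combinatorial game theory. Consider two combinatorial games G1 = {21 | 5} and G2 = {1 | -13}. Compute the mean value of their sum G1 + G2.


G1 = {21 | 5}, G2 = {1 | -13}
Each is a switch {a | b} with numbers a > b; its mean value is (a + b)/2, and mean value is additive over game sums: m(G1 + G2) = m(G1) + m(G2).
Mean of G1 = (21 + (5))/2 = 26/2 = 13
Mean of G2 = (1 + (-13))/2 = -12/2 = -6
Mean of G1 + G2 = 13 + -6 = 7

7


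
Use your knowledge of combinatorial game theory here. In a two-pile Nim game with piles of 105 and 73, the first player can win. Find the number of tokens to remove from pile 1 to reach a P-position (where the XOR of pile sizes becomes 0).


Piles: 105 and 73
Current XOR: 105 XOR 73 = 32 (non-zero, so this is an N-position).
To make the XOR zero, we need to find a move that balances the piles.
For pile 1 (size 105): target = 105 XOR 32 = 73
We reduce pile 1 from 105 to 73.
Tokens removed: 105 - 73 = 32
Verification: 73 XOR 73 = 0

32


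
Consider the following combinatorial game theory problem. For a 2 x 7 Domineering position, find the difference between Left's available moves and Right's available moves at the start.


Board is 2 x 7 (rows x cols).
Left (vertical) placements: (rows-1) * cols = 1 * 7 = 7
Right (horizontal) placements: rows * (cols-1) = 2 * 6 = 12
Advantage = Left - Right = 7 - 12 = -5

-5


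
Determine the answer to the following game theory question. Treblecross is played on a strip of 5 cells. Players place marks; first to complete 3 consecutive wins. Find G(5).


Treblecross: place X on empty cells; 3-in-a-row wins.
Playing within two cells of an existing X lets the opponent win at once, so sensible play treats the cells i-2..i+2 around each X as dead. The player left with no safe cell loses, so this is a normal-play take-away game on strips of safe cells.
Placing X at cell i (0-indexed) of a strip of k safe cells leaves independent strips of sizes max(0, i-2) and max(0, k-i-3). Hence G(k) = mex{ G(max(0,i-2)) XOR G(max(0,k-i-3)) : 0 <= i < k }, with G(0) = 0.
G(1): splits (0,0):0^0=0 -> mex({0}) = 1
G(2): splits (0,0):0^0=0 -> mex({0}) = 1
G(3): splits (0,0):0^0=0 -> mex({0}) = 1
G(4): splits (0,1):0^1=1 (0,0):0^0=0 -> mex({0, 1}) = 2
G(5): splits (0,2):0^1=1 (0,1):0^1=1 (0,0):0^0=0 -> mex({0, 1}) = 2
Therefore G(5) = 2.

2


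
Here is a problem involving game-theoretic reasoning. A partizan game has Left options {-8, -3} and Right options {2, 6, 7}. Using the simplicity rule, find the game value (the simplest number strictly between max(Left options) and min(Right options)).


Left options: {-8, -3}, max = -3
Right options: {2, 6, 7}, min = 2
All options are numbers and max(Left) < min(Right), so by the simplicity theorem the value is the simplest (earliest-born) number strictly between -3 and 2.
Integers -2 through 1 all lie strictly between -3 and 2.
Among integers, the simplest (lowest birthday = smallest |n|; 0 is born on day 0, +-n on day n) is 0.
No non-integer in the interval can be simpler: if x is a non-integer in the interval, then floor(x) or ceil(x) also lies in the interval (the interval contains an integer), and both are proper prefixes of x's sign expansion, i.e. born earlier. So the game value is 0.
Game value = 0

0


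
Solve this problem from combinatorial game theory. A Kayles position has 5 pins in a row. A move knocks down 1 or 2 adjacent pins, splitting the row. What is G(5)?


Kayles: a move removes 1 or 2 adjacent pins from a contiguous row.
Removing pins from a row of k leaves two independent rows (a, b) with a + b = k - 1 (one pin) or a + b = k - 2 (two pins); an end removal gives a = 0.
By Sprague-Grundy, G(k) = mex{ G(a) XOR G(b) } over all these splits. G(0) = 0.
G(1): splits (0,0):0^0=0 -> mex({0}) = 1
G(2): splits (0,1):0^1=1 (0,0):0^0=0 -> mex({0, 1}) = 2
G(3): splits (0,2):0^2=2 (1,1):1^1=0 (0,1):0^1=1 -> mex({0, 1, 2}) = 3
G(4): splits (0,3):0^3=3 (1,2):1^2=3 (0,2):0^2=2 (1,1):1^1=0 -> mex({0, 2, 3}) = 1
G(5): splits (0,4):0^1=1 (1,3):1^3=2 (2,2):2^2=0 (0,3):0^3=3 (1,2):1^2=3 -> mex({0, 1, 2, 3}) = 4
Therefore G(5) = 4.

4


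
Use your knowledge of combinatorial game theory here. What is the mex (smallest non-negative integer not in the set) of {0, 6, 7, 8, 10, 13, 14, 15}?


Set = {0, 6, 7, 8, 10, 13, 14, 15}
0 is in the set.
1 is NOT in the set. This is the mex.
mex = 1

1


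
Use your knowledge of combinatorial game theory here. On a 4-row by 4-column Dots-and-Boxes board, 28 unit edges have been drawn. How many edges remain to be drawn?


Grid: 4 x 4 boxes, i.e. 5 rows and 5 columns of dots.
Horizontal edges: (rows + 1) * cols = 5 * 4 = 20
Vertical edges: rows * (cols + 1) = 4 * 5 = 20
Total edges: 20 + 20 = 40
Edges drawn: 28
Remaining: 40 - 28 = 12

12


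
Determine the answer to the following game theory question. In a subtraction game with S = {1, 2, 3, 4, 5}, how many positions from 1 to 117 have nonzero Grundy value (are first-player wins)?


Subtraction set S = {1, 2, 3, 4, 5}, so G(n) = n mod 6.
G(n) = 0 when n is a multiple of 6.
Multiples of 6 in [1, 117]: 19
N-positions (nonzero Grundy) = 117 - 19 = 98

98


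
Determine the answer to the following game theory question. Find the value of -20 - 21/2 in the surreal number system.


x = -20, y = 21/2
Converting to common denominator: 2
x = -40/2, y = 21/2
x - y = -20 - 21/2 = -61/2

-61/2


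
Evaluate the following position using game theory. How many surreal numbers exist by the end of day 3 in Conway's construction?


Day 0: {|} = 0 is born. Count = 1.
Day n: the number of surreal numbers born by day n is 2^(n+1) - 1.
By day 0: 2^1 - 1 = 1
By day 1: 2^2 - 1 = 3
By day 2: 2^3 - 1 = 7
By day 3: 2^4 - 1 = 15
By day 3: 15 surreal numbers.

15


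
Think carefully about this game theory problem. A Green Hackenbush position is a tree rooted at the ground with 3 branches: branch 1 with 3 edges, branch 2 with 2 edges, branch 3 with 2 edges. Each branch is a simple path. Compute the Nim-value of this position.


The tree has 3 branches from the ground vertex.
In Green Hackenbush, the Nim-value of a simple path of length k is k.
Branch 1: length 3, Nim-value = 3
Branch 2: length 2, Nim-value = 2
Branch 3: length 2, Nim-value = 2
Total Nim-value = XOR of all branch values:
0 XOR 3 = 3
3 XOR 2 = 1
1 XOR 2 = 3
Nim-value of the tree = 3

3


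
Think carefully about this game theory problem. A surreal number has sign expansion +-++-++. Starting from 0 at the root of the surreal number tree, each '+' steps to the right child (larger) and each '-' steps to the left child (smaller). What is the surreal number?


Sign expansion: +-++-++
Rule: track bounds (lo, hi), initially (-inf, +inf). On '+', the current value becomes lo and we move to the simplest number in (value, hi): value + 1 if hi = +inf, otherwise the midpoint (value + hi)/2. On '-', the current value becomes hi and we move to value - 1 if lo = -inf, otherwise the midpoint (lo + value)/2.
Start at 0.
Step 1: sign = +, move right. Bounds: (0, +inf). Value = 1
Step 2: sign = -, move left. Bounds: (0, 1). Value = 1/2
Step 3: sign = +, move right. Bounds: (1/2, 1). Value = 3/4
Step 4: sign = +, move right. Bounds: (3/4, 1). Value = 7/8
Step 5: sign = -, move left. Bounds: (3/4, 7/8). Value = 13/16
Step 6: sign = +, move right. Bounds: (13/16, 7/8). Value = 27/32
Step 7: sign = +, move right. Bounds: (27/32, 7/8). Value = 55/64
The surreal number with sign expansion +-++-++ is 55/64.

55/64


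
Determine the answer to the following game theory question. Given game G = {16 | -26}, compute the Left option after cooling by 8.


Original game: {16 | -26} (a switch {a | b} with a > b).
Cooling by t (for t below the temperature (a - b)/2 = 21) taxes each move by t: {a | b} cooled by t is {a - t | b + t}.
Cooling amount: t = 8
Cooled Left option: 16 - 8 = 8
Cooled Right option: -26 + 8 = -18
Cooled game: {8 | -18}
Left option = 8

8


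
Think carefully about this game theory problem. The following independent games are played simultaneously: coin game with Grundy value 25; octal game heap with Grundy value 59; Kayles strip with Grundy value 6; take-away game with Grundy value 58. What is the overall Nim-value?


By the Sprague-Grundy theorem, the Grundy value of a sum of games is the XOR of individual Grundy values.
coin game: Grundy value = 25. Running XOR: 0 XOR 25 = 25
octal game heap: Grundy value = 59. Running XOR: 25 XOR 59 = 34
Kayles strip: Grundy value = 6. Running XOR: 34 XOR 6 = 36
take-away game: Grundy value = 58. Running XOR: 36 XOR 58 = 30
The combined Grundy value is 30.

30


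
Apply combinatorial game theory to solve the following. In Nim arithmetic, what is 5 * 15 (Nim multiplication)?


Nim multiplication is bilinear over XOR: (u XOR v) * w = (u*w) XOR (v*w).
So we split each operand into its bit components and XOR the pairwise Nim products.
5 = 1 + 4 (as XOR of powers of 2).
15 = 1 + 2 + 4 + 8 (as XOR of powers of 2).
Using the standard Nim-product table on single bits:
  2*2 = 3,   2*4 = 8,   2*8 = 12,
  4*4 = 6,   4*8 = 11,  8*8 = 13,
and  1*x = x (identity), k*l = l*k (commutative).
Pairwise Nim products:
  1 * 1 = 1
  1 * 2 = 2
  1 * 4 = 4
  1 * 8 = 8
  4 * 1 = 4
  4 * 2 = 8
  4 * 4 = 6
  4 * 8 = 11
XOR them: 1 XOR 2 XOR 4 XOR 8 XOR 4 XOR 8 XOR 6 XOR 11 = 14.
Result: 5 * 15 = 14 (in Nim).

14


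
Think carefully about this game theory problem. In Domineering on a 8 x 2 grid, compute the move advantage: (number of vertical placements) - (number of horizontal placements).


Board is 8 x 2 (rows x cols).
Left (vertical) placements: (rows-1) * cols = 7 * 2 = 14
Right (horizontal) placements: rows * (cols-1) = 8 * 1 = 8
Advantage = Left - Right = 14 - 8 = 6

6


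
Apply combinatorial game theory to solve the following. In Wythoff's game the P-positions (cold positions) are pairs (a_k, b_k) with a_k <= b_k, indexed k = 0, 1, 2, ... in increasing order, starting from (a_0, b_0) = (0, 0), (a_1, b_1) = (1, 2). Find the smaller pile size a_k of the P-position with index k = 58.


By Wythoff's theorem, a_k = floor(k * phi) and b_k = floor(k * phi^2) = a_k + k, where phi = (1 + sqrt(5))/2 is the golden ratio.
phi = (1 + sqrt(5))/2 = 1.618034
k = 58
k * phi = 58 * 1.618034 = 93.845971
a_58 = floor(k * phi) = 93

93


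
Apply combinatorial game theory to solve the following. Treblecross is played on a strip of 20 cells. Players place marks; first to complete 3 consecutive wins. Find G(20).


Treblecross: place X on empty cells; 3-in-a-row wins.
Playing within two cells of an existing X lets the opponent win at once, so sensible play treats the cells i-2..i+2 around each X as dead. The player left with no safe cell loses, so this is a normal-play take-away game on strips of safe cells.
Placing X at cell i (0-indexed) of a strip of k safe cells leaves independent strips of sizes max(0, i-2) and max(0, k-i-3). Hence G(k) = mex{ G(max(0,i-2)) XOR G(max(0,k-i-3)) : 0 <= i < k }, with G(0) = 0.
G(1): splits (0,0):0^0=0 -> mex({0}) = 1
G(2): splits (0,0):0^0=0 -> mex({0}) = 1
G(3): splits (0,0):0^0=0 -> mex({0}) = 1
G(4): splits (0,1):0^1=1 (0,0):0^0=0 -> mex({0, 1}) = 2
G(5): splits (0,2):0^1=1 (0,1):0^1=1 (0,0):0^0=0 -> mex({0, 1}) = 2
G(6) = mex({1}) = 0
G(7) = mex({0, 1, 2}) = 3
G(8) = mex({0, 1, 2}) = 3
G(9) = mex({0, 2}) = 1
G(10) = mex({0, 2, 3}) = 1
G(11) = mex({0, 3}) = 1
G(12) = mex({1, 3}) = 0
G(13) = mex({0, 1, 2, 3}) = 4
G(14) = mex({0, 1, 2}) = 3
G(15) = mex({0, 1, 2}) = 3
G(16) = mex({0, 1, 2, 4}) = 3
G(17) = mex({0, 1, 3, 4}) = 2
G(18) = mex({0, 1, 3, 4}) = 2
G(19) = mex({0, 1, 3, 5}) = 2
G(20) = mex({0, 1, 2, 3, 5}) = 4
Therefore G(20) = 4.

4


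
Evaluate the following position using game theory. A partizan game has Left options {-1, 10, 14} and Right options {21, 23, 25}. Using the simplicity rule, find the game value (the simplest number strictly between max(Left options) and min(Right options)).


Left options: {-1, 10, 14}, max = 14
Right options: {21, 23, 25}, min = 21
All options are numbers and max(Left) < min(Right), so by the simplicity theorem the value is the simplest (earliest-born) number strictly between 14 and 21.
Integers 15 through 20 all lie strictly between 14 and 21.
Among integers, the simplest (lowest birthday = smallest |n|; 0 is born on day 0, +-n on day n) is 15.
No non-integer in the interval can be simpler: if x is a non-integer in the interval, then floor(x) or ceil(x) also lies in the interval (the interval contains an integer), and both are proper prefixes of x's sign expansion, i.e. born earlier. So the game value is 15.
Game value = 15

15


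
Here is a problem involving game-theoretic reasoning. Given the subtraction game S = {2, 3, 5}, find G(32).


The subtraction set is S = {2, 3, 5}.
G(k) = mex{ G(k - s) : s in S, s <= k }. We compute iteratively: G(0) = 0.
G(1) = mex({}) = 0
G(2) = mex({0}) = 1
G(3) = mex({0}) = 1
G(4) = mex({0, 1}) = 2
G(5) = mex({0, 1}) = 2
G(6) = mex({0, 1, 2}) = 3
G(7) = mex({1, 2}) = 0
G(8) = mex({1, 2, 3}) = 0
G(9) = mex({0, 2, 3}) = 1
G(10) = mex({0, 2}) = 1
G(11) = mex({0, 1, 3}) = 2
Observe that G(7)..G(11) = 0, 0, 1, 1, 2 repeats G(0)..G(4) = 0, 0, 1, 1, 2.
For k >= max(S) = 5, G(k) is determined by the previous 5 values G(k-5)..G(k-1); a window of 5 consecutive values has recurred shifted by 7, so by induction G(k + 7) = G(k) for all k >= 0: the sequence is periodic from the start with period 7.
One period: G(0..6) = 0, 0, 1, 1, 2, 2, 3.
32 mod 7 = 4, so G(32) = G(4) = 2.

2


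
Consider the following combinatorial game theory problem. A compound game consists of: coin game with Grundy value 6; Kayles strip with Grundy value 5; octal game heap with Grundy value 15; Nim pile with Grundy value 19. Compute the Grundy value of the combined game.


By the Sprague-Grundy theorem, the Grundy value of a sum of games is the XOR of individual Grundy values.
coin game: Grundy value = 6. Running XOR: 0 XOR 6 = 6
Kayles strip: Grundy value = 5. Running XOR: 6 XOR 5 = 3
octal game heap: Grundy value = 15. Running XOR: 3 XOR 15 = 12
Nim pile: Grundy value = 19. Running XOR: 12 XOR 19 = 31
The combined Grundy value is 31.

31


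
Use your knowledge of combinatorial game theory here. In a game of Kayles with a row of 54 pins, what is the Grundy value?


Kayles: a move removes 1 or 2 adjacent pins from a contiguous row.
Removing pins from a row of k leaves two independent rows (a, b) with a + b = k - 1 (one pin) or a + b = k - 2 (two pins); an end removal gives a = 0.
By Sprague-Grundy, G(k) = mex{ G(a) XOR G(b) } over all these splits. G(0) = 0.
G(1): splits (0,0):0^0=0 -> mex({0}) = 1
G(2): splits (0,1):0^1=1 (0,0):0^0=0 -> mex({0, 1}) = 2
G(3): splits (0,2):0^2=2 (1,1):1^1=0 (0,1):0^1=1 -> mex({0, 1, 2}) = 3
G(4): splits (0,3):0^3=3 (1,2):1^2=3 (0,2):0^2=2 (1,1):1^1=0 -> mex({0, 2, 3}) = 1
G(5): splits (0,4):0^1=1 (1,3):1^3=2 (2,2):2^2=0 (0,3):0^3=3 (1,2):1^2=3 -> mex({0, 1, 2, 3}) = 4
G(6) = mex({0, 1, 2, 4}) = 3
G(7) = mex({0, 1, 3, 4, 5}) = 2
G(8) = mex({0, 2, 3, 5, 6}) = 1
G(9) = mex({0, 1, 2, 3, 6, 7}) = 4
G(10) = mex({0, 1, 3, 4, 5, 7}) = 2
G(11) = mex({0, 1, 2, 3, 4, 5}) = 6
G(12) = mex({0, 1, 2, 3, 5, 6, 7}) = 4
G(13) = mex({0, 2, 3, 4, 6, 7}) = 1
G(14) = mex({0, 1, 4, 5, 6, 7}) = 2
G(15) = mex({0, 1, 2, 3, 4, 5, 6}) = 7
G(16) = mex({0, 2, 3, 5, 6, 7}) = 1
G(17) = mex({0, 1, 2, 3, 5, 6, 7}) = 4
G(18) = mex({0, 1, 2, 4, 5, 6}) = 3
G(19) = mex({0, 1, 3, 4, 5, 7}) = 2
G(20) = mex({0, 2, 3, 4, 5, 6, 7}) = 1
G(21) = mex({0, 1, 2, 3, 5, 6, 7}) = 4
G(22) = mex({0, 1, 2, 3, 4, 5, 7}) = 6
G(23) = mex({0, 1, 2, 3, 4, 5, 6}) = 7
G(24) = mex({0, 1, 2, 3, 5, 6, 7}) = 4
G(25) = mex({0, 2, 3, 4, 6, 7}) = 1
G(26) = mex({0, 1, 3, 4, 5, 6, 7}) = 2
G(27) = mex({0, 1, 2, 3, 4, 5, 6, 7}) = 8
G(28) = mex({0, 1, 2, 3, 4, 6, 7, 8}) = 5
G(29) = mex({0, 1, 2, 3, 5, 6, 7, 8, 9}) = 4
G(30) = mex({0, 1, 2, 3, 4, 5, 6, 9, 10}) = 7
G(31) = mex({0, 1, 3, 4, 5, 7, 10, 11}) = 2
G(32) = mex({0, 2, 3, 4, 5, 6, 7, 9, 11}) = 1
G(33) = mex({0, 1, 2, 3, 4, 5, 6, 7, 9, 12}) = 8
G(34) = mex({0, 1, 2, 3, 4, 5, 7, 8, 11, 12}) = 6
G(35) = mex({0, 1, 2, 3, 4, 5, 6, 8, 9, 10, 11}) = 7
G(36) = mex({0, 1, 2, 3, 5, 6, 7, 9, 10}) = 4
G(37) = mex({0, 2, 3, 4, 6, 7, 9, 10, 11, 12}) = 1
G(38) = mex({0, 1, 3, 4, 5, 6, 7, 9, 10, 11, 12}) = 2
G(39) = mex({0, 1, 2, 4, 5, 6, 7, 9, 10, 12, 14}) = 3
G(40) = mex({0, 2, 3, 4, 6, 7, 11, 12, 14}) = 1
G(41) = mex({0, 1, 2, 3, 5, 6, 7, 9, 10, 11, 12}) = 4
G(42) = mex({0, 1, 2, 3, 4, 5, 6, 9, 10}) = 7
G(43) = mex({0, 1, 3, 4, 5, 7, 9, 10, 12, 15}) = 2
G(44) = mex({0, 2, 3, 4, 5, 6, 7, 9, 10, 12, 15}) = 1
G(45) = mex({0, 1, 2, 3, 4, 5, 6, 7, 9, 10, 12, 14}) = 8
G(46) = mex({0, 1, 3, 4, 5, 7, 8, 11, 12, 14}) = 2
G(47) = mex({0, 1, 2, 3, 4, 5, 6, 8, 9, 10, 11, 12}) = 7
G(48) = mex({0, 1, 2, 3, 5, 6, 7, 9, 10}) = 4
G(49) = mex({0, 2, 3, 4, 6, 7, 9, 10, 11, 12, 15}) = 1
G(50) = mex({0, 1, 4, 5, 6, 7, 9, 11, 12, 14, 15}) = 2
G(51) = mex({0, 1, 2, 3, 4, 5, 6, 7, 9, 12, 14, 15}) = 8
G(52) = mex({0, 2, 3, 4, 5, 6, 7, 8, 11, 12, 15}) = 1
G(53) = mex({0, 1, 2, 3, 5, 6, 7, 8, 9, 10, 11, 12}) = 4
G(54) = mex({0, 1, 2, 3, 4, 5, 6, 9, 10}) = 7
Therefore G(54) = 7.

7


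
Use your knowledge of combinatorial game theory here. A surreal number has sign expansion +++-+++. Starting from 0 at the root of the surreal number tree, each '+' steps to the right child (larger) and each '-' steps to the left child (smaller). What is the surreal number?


Sign expansion: +++-+++
Rule: track bounds (lo, hi), initially (-inf, +inf). On '+', the current value becomes lo and we move to the simplest number in (value, hi): value + 1 if hi = +inf, otherwise the midpoint (value + hi)/2. On '-', the current value becomes hi and we move to value - 1 if lo = -inf, otherwise the midpoint (lo + value)/2.
Start at 0.
Step 1: sign = +, move right. Bounds: (0, +inf). Value = 1
Step 2: sign = +, move right. Bounds: (1, +inf). Value = 2
Step 3: sign = +, move right. Bounds: (2, +inf). Value = 3
Step 4: sign = -, move left. Bounds: (2, 3). Value = 5/2
Step 5: sign = +, move right. Bounds: (5/2, 3). Value = 11/4
Step 6: sign = +, move right. Bounds: (11/4, 3). Value = 23/8
Step 7: sign = +, move right. Bounds: (23/8, 3). Value = 47/16
The surreal number with sign expansion +++-+++ is 47/16.

47/16


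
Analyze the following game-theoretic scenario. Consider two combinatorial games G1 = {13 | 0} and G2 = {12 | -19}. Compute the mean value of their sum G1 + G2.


G1 = {13 | 0}, G2 = {12 | -19}
Each is a switch {a | b} with numbers a > b; its mean value is (a + b)/2, and mean value is additive over game sums: m(G1 + G2) = m(G1) + m(G2).
Mean of G1 = (13 + (0))/2 = 13/2 = 13/2
Mean of G2 = (12 + (-19))/2 = -7/2 = -7/2
Mean of G1 + G2 = 13/2 + -7/2 = 3

3
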